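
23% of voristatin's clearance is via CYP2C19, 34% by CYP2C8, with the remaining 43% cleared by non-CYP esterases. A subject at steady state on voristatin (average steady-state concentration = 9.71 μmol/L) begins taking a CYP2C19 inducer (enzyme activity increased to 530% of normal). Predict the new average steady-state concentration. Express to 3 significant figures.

4.88 μmol/L

The CYP2C19 pathway (23% of clearance) rises to 5.3× activity: 0.23 × 5.3 = 1.219.
CYP2C8 (34%) and the residual 43% are unaffected.
CL_new/CL_old = 1.219 + 0.34 + 0.43 = 1.989.
New average steady-state concentration = baseline ÷ relative clearance = 9.71 / 1.989 = 4.88 μmol/L.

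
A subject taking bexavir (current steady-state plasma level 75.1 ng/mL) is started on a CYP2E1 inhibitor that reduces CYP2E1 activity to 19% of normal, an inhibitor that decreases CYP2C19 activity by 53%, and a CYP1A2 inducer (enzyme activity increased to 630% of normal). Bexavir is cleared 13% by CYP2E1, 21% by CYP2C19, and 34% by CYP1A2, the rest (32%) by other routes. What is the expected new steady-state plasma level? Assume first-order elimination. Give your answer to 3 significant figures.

29.0 ng/mL

The CYP2E1 pathway (13% of clearance) falls to 0.19× activity: 0.13 × 0.19 = 0.0247.
The CYP2C19 pathway (21% of clearance) falls to 0.47× activity: 0.21 × 0.47 = 0.0987.
The CYP1A2 pathway (34% of clearance) rises to 6.3× activity: 0.34 × 6.3 = 2.142.
Non-CYP routes (32%) are unchanged.
Relative clearance = 0.0247 + 0.0987 + 2.142 + 0.32 = 2.5854.
Steady-state plasma level ∝ 1/CL: new value = 75.1 / 2.5854 = 29.0 ng/mL.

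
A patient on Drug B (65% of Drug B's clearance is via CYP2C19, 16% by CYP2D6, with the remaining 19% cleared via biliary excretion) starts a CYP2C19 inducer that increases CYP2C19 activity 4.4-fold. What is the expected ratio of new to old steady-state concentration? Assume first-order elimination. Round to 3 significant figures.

CYP2C19: 0.65 × 4.4 = 2.86
CYP2D6: 0.16 (unchanged)
Other: 0.19 (unchanged)
Relative clearance = 2.86 + 0.16 + 0.19 = 3.21.
Since steady-state concentration ∝ 1/CL, the ratio is 1 / 3.21 = 0.312.

0.312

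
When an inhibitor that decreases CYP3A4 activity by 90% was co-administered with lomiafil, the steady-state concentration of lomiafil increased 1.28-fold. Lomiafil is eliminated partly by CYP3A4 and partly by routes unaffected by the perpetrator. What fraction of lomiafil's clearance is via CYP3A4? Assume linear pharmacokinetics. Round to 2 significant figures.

CL'/CL = 1 / 1.28 = 0.7812
0.1·fm + (1 − fm) = 0.7812
fm = (0.7812 − 1) / (0.1 − 1) = 0.24

0.24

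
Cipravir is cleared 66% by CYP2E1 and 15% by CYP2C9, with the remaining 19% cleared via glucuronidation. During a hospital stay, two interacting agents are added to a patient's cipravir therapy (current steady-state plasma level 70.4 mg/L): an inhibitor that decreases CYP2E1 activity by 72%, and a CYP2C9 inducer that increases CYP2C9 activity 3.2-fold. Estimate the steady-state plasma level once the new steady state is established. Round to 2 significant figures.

82 mg/L

The CYP2E1 pathway (66% of clearance) falls to 0.28× activity: 0.66 × 0.28 = 0.1848.
The CYP2C9 pathway (15% of clearance) increases to 3.2× activity: 0.15 × 3.2 = 0.48.
Non-CYP routes (19%) are unchanged.
Relative clearance = 0.1848 + 0.48 + 0.19 = 0.8548.
Steady-state plasma level ∝ 1/CL: new value = 70.4 / 0.8548 = 82 mg/L.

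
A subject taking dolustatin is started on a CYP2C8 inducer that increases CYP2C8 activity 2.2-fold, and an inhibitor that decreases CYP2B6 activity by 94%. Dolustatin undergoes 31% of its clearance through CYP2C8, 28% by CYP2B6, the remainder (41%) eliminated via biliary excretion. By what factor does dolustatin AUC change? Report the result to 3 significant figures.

CYP2C8: 0.31 × 2.2 = 0.682
CYP2B6: 0.28 × 0.06 = 0.0168
Other: 0.41 (unchanged)
New clearance relative to baseline: 0.682 + 0.0168 + 0.41 = 1.1088.
Net AUC ratio = 1 / 1.1088 = 0.902.

0.902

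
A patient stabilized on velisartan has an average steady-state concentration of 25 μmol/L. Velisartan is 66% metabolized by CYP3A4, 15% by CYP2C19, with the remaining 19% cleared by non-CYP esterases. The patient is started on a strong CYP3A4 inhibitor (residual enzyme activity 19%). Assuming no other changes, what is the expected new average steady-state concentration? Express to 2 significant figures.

The CYP3A4 pathway (66% of clearance) is reduced to 0.19× activity: 0.66 × 0.19 = 0.1254.
CYP2C19 (15%) and the residual 19% are unaffected.
Relative clearance = 0.1254 + 0.15 + 0.19 = 0.4654.
Average steady-state concentration ∝ 1/CL, so new value = 25 / 0.4654 = 54 μmol/L.

54 μmol/L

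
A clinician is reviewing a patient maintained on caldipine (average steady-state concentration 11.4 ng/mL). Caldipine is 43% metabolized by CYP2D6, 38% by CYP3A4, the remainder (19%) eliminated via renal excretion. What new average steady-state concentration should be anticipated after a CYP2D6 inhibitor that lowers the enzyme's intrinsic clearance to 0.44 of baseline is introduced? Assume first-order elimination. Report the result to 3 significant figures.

15.0 ng/mL

The CYP2D6 pathway (43% of clearance) falls to 0.44× activity: 0.43 × 0.44 = 0.1892.
CYP3A4 (38%) and the residual 19% are unaffected.
Relative clearance = 0.1892 + 0.38 + 0.19 = 0.7592.
New average steady-state concentration = baseline ÷ relative clearance = 11.4 / 0.7592 = 15.0 ng/mL.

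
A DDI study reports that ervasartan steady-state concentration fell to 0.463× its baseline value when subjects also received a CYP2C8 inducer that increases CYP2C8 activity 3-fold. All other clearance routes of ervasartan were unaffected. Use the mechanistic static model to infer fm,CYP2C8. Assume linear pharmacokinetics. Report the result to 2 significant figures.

CL'/CL = 1 / 0.463 = 2.16
3·fm + (1 − fm) = 2.16
fm = (2.16 − 1) / (3 − 1) = 0.58

0.58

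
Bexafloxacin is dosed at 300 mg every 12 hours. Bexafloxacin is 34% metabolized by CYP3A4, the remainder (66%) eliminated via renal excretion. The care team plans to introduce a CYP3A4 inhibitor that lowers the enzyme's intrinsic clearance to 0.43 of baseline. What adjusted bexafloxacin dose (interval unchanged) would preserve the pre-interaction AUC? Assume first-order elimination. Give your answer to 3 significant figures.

The CYP3A4 pathway (34% of clearance) drops to 0.43× activity: 0.34 × 0.43 = 0.1462.
The remaining 66% of clearance is unaffected.
Relative clearance = 0.1462 + 0.66 = 0.8062.
Css,avg = (dose rate)/CL, so holding Css fixed requires dose ∝ CL: 300 × 0.8062 = 242 mg.

242 mg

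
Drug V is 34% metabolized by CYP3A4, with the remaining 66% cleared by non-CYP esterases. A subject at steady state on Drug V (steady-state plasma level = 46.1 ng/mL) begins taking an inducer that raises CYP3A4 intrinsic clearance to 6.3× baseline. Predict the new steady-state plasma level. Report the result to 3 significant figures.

16.5 ng/mL

The CYP3A4 pathway (34% of clearance) is boosted to 6.3× activity: 0.34 × 6.3 = 2.142.
Non-CYP routes (66%) are unchanged.
Relative clearance = 2.142 + 0.66 = 2.802.
Steady-state plasma level ∝ 1/CL, so new value = 46.1 / 2.802 = 16.5 ng/mL.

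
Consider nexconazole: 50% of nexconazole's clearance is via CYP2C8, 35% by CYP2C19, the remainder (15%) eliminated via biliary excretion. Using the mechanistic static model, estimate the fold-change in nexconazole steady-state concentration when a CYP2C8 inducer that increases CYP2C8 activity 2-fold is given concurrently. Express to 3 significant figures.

0.667

The CYP2C8 pathway (50% of clearance) increases to 2× activity: 0.5 × 2 = 1.
CYP2C19 (35%) and the residual 15% are unaffected.
Relative clearance = 1 + 0.35 + 0.15 = 1.5.
Steady-state concentration ratio = CL_old/CL_new = 1 / 1.5 = 0.667.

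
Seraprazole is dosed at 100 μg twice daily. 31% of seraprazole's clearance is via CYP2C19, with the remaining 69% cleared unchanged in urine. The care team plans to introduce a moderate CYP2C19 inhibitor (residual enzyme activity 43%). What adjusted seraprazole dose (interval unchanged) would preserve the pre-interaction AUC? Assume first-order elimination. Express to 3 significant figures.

The CYP2C19 pathway (31% of clearance) is reduced to 0.43× activity: 0.31 × 0.43 = 0.1333.
Non-CYP routes (69%) are unchanged.
CL_new/CL_old = 0.1333 + 0.69 = 0.8233.
Exposure is unchanged when dose changes in proportion to clearance. New dose = 100 μg × 0.8233 = 82.3 μg.

82.3 μg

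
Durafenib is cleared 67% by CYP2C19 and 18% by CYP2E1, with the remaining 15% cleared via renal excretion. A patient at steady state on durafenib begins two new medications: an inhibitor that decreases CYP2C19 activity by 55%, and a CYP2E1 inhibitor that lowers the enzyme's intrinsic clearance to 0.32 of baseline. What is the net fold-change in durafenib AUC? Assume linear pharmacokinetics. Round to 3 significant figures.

1.96

The CYP2C19 pathway (67% of clearance) drops to 0.45× activity: 0.67 × 0.45 = 0.3015.
The CYP2E1 pathway (18% of clearance) is reduced to 0.32× activity: 0.18 × 0.32 = 0.0576.
The remaining 15% of clearance is unaffected.
New clearance relative to baseline: 0.3015 + 0.0576 + 0.15 = 0.5091.
AUC ∝ 1/CL: fold-change = 1 / 0.5091 = 1.96.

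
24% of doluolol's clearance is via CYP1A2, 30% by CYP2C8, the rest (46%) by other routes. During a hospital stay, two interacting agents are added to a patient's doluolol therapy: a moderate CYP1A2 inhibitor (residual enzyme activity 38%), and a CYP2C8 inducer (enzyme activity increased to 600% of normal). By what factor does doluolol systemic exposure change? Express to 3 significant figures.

CYP1A2: 0.24 × 0.38 = 0.0912
CYP2C8: 0.3 × 6 = 1.8
Other: 0.46 (unchanged)
CL_new/CL_old = 0.0912 + 1.8 + 0.46 = 2.3512.
Systemic exposure ∝ 1/CL: fold-change = 1 / 2.3512 = 0.425.

0.425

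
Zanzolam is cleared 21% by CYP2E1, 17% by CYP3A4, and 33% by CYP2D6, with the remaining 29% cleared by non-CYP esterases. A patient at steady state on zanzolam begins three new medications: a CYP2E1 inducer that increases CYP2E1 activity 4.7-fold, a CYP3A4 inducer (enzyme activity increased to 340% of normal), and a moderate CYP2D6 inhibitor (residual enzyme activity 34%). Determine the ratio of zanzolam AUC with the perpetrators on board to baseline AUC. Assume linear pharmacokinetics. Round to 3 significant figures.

CYP2E1: 0.21 × 4.7 = 0.987
CYP3A4: 0.17 × 3.4 = 0.578
CYP2D6: 0.33 × 0.34 = 0.1122
Other: 0.29 (unchanged)
New clearance relative to baseline: 0.987 + 0.578 + 0.1122 + 0.29 = 1.9672.
Because AUC varies inversely with clearance, the combined effect is 1 / 1.9672 = 0.508.

0.508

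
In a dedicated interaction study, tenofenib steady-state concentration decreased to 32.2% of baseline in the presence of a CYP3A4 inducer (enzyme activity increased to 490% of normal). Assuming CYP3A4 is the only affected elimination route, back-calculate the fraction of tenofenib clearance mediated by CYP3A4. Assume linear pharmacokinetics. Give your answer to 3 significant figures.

0.540

CL'/CL = 1 / 0.322 = 3.106
4.9·fm + (1 − fm) = 3.106
fm = (3.106 − 1) / (4.9 − 1) = 0.540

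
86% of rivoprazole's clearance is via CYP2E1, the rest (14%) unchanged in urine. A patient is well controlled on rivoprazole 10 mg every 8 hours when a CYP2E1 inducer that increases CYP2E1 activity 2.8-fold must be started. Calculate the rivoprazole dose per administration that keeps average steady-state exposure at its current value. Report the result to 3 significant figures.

25.5 mg

CYP2E1: 0.86 × 2.8 = 2.408
Other: 0.14 (unchanged)
CL_new/CL_old = 2.408 + 0.14 = 2.548.
Exposure is unchanged when dose changes in proportion to clearance. New dose = 10 mg × 2.548 = 25.5 mg.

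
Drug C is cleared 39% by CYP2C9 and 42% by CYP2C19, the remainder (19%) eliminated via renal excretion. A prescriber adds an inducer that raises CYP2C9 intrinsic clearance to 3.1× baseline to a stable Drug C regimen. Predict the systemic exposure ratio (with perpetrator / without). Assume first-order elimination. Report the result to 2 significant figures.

The CYP2C9 pathway (39% of clearance) is boosted to 3.1× activity: 0.39 × 3.1 = 1.209.
CYP2C19 (42%) and the residual 19% are unaffected.
New clearance relative to baseline: 1.209 + 0.42 + 0.19 = 1.819.
Systemic exposure ratio = CL_old/CL_new = 1 / 1.819 = 0.55.

0.55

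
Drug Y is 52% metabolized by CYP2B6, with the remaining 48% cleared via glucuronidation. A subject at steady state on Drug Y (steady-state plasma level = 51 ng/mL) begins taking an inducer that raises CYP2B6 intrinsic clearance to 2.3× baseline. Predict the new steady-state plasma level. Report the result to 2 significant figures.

30 ng/mL

The CYP2B6 pathway (52% of clearance) is boosted to 2.3× activity: 0.52 × 2.3 = 1.196.
The remaining 48% of clearance is unaffected.
New clearance relative to baseline: 1.196 + 0.48 = 1.676.
With dosing unchanged, steady-state plasma level scales as 1/CL: 51 / 1.676 = 30 ng/mL.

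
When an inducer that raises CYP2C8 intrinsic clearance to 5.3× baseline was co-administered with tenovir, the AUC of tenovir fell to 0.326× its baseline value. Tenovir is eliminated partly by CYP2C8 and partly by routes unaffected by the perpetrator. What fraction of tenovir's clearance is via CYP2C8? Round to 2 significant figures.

CL'/CL = 1 / 0.326 = 3.067
5.3·fm + (1 − fm) = 3.067
fm = (3.067 − 1) / (5.3 − 1) = 0.48

0.48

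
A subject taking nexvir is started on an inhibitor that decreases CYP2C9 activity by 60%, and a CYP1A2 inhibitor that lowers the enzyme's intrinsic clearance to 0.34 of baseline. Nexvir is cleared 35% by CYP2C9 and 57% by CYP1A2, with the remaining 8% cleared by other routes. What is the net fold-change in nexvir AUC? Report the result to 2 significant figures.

The CYP2C9 pathway (35% of clearance) falls to 0.4× activity: 0.35 × 0.4 = 0.14.
The CYP1A2 pathway (57% of clearance) falls to 0.34× activity: 0.57 × 0.34 = 0.1938.
The remaining 8% of clearance is unaffected.
Relative clearance = 0.14 + 0.1938 + 0.08 = 0.4138.
AUC ∝ 1/CL: fold-change = 1 / 0.4138 = 2.4.

2.4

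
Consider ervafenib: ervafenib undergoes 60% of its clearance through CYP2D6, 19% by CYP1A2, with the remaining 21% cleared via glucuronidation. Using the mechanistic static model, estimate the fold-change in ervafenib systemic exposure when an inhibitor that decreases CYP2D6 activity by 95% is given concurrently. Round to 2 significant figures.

2.3

CYP2D6: 0.6 × 0.05 = 0.03
CYP1A2: 0.19 (unchanged)
Other: 0.21 (unchanged)
CL_new/CL_old = 0.03 + 0.19 + 0.21 = 0.43.
Systemic exposure is inversely proportional to clearance, so the fold-change is 1 / 0.43 = 2.3.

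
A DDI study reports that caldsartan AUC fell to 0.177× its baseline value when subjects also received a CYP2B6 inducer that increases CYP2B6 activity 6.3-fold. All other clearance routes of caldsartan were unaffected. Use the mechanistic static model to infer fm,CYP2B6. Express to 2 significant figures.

Let x = fm,CYP2B6. Because AUC ∝ 1/CL, relative clearance rose to 1/0.177 = 5.65.
Only the CYP2B6 route changed, so 5.65 = x·6.3 + (1 − x), giving x = 0.88.

0.88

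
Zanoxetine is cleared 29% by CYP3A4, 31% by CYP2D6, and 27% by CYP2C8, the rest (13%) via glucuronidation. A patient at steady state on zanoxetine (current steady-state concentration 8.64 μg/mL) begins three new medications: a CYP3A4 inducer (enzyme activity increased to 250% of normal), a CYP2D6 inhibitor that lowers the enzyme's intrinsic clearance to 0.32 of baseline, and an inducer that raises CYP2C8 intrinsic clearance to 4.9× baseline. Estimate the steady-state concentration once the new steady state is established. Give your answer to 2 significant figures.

CYP3A4: 0.29 × 2.5 = 0.725
CYP2D6: 0.31 × 0.32 = 0.0992
CYP2C8: 0.27 × 4.9 = 1.323
Other: 0.13 (unchanged)
New clearance relative to baseline: 0.725 + 0.0992 + 1.323 + 0.13 = 2.2772.
Steady-state concentration ∝ 1/CL: new value = 8.64 / 2.2772 = 3.8 μg/mL.

3.8 μg/mL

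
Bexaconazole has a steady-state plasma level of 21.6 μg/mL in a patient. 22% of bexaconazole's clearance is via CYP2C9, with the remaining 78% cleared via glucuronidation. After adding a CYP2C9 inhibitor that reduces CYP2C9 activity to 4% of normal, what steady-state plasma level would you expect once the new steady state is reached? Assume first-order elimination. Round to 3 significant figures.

The CYP2C9 pathway (22% of clearance) falls to 0.04× activity: 0.22 × 0.04 = 0.0088.
Non-CYP routes (78%) are unchanged.
Relative clearance = 0.0088 + 0.78 = 0.7888.
New steady-state plasma level = baseline ÷ relative clearance = 21.6 / 0.7888 = 27.4 μg/mL.

27.4 μg/mL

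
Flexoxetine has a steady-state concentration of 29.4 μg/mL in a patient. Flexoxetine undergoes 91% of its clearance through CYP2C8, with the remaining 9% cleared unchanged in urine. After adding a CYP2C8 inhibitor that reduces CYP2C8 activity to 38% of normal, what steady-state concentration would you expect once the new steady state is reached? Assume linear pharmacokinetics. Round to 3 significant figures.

67.5 μg/mL

CYP2C8: 0.91 × 0.38 = 0.3458
Other: 0.09 (unchanged)
Relative clearance = 0.3458 + 0.09 = 0.4358.
Steady-state concentration ∝ 1/CL, so new value = 29.4 / 0.4358 = 67.5 μg/mL.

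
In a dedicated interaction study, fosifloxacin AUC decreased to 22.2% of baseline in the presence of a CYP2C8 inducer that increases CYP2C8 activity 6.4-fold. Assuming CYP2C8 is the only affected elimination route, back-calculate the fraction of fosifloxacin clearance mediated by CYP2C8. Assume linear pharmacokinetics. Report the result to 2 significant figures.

0.65

Let fm be the CYP2C8 fraction. New clearance relative to baseline = fm × 6.4 + (1 − fm).
AUC ratio = 1 / (new CL fraction), so new CL fraction = 1 / 0.222 = 4.505.
fm × 6.4 + 1 − fm = 4.505  ⇒  fm × (6.4 − 1) = 3.505  ⇒  fm = 0.65.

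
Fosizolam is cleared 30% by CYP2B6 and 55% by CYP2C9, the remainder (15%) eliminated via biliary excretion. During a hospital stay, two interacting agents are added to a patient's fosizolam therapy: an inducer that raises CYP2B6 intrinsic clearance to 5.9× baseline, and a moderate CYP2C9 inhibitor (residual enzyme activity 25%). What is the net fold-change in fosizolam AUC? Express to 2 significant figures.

The CYP2B6 pathway (30% of clearance) is boosted to 5.9× activity: 0.3 × 5.9 = 1.77.
The CYP2C9 pathway (55% of clearance) is reduced to 0.25× activity: 0.55 × 0.25 = 0.1375.
The remaining 15% of clearance is unaffected.
Relative clearance = 1.77 + 0.1375 + 0.15 = 2.0575.
Net AUC ratio = 1 / 2.0575 = 0.49.

0.49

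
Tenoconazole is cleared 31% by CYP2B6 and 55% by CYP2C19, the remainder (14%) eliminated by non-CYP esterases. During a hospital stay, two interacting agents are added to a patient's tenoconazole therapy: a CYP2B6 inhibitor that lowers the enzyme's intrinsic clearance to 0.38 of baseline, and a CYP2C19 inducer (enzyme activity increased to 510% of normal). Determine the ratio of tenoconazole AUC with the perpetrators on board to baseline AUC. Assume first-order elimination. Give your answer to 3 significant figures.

0.326

The CYP2B6 pathway (31% of clearance) drops to 0.38× activity: 0.31 × 0.38 = 0.1178.
The CYP2C19 pathway (55% of clearance) rises to 5.1× activity: 0.55 × 5.1 = 2.805.
Non-CYP routes (14%) are unchanged.
Relative clearance = 0.1178 + 2.805 + 0.14 = 3.0628.
AUC ∝ 1/CL: fold-change = 1 / 3.0628 = 0.326.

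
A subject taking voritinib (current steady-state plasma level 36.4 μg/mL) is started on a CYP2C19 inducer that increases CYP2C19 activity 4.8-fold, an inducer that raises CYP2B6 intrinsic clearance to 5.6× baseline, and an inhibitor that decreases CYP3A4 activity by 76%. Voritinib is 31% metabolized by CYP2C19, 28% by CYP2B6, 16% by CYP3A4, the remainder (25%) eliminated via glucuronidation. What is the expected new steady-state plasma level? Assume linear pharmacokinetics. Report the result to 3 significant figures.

10.9 μg/mL

The CYP2C19 pathway (31% of clearance) rises to 4.8× activity: 0.31 × 4.8 = 1.488.
The CYP2B6 pathway (28% of clearance) rises to 5.6× activity: 0.28 × 5.6 = 1.568.
The CYP3A4 pathway (16% of clearance) drops to 0.24× activity: 0.16 × 0.24 = 0.0384.
Non-CYP routes (25%) are unchanged.
Relative clearance = 1.488 + 1.568 + 0.0384 + 0.25 = 3.3444.
New steady-state plasma level = 36.4 / 3.3444 = 10.9 μg/mL (concentration scales inversely with clearance).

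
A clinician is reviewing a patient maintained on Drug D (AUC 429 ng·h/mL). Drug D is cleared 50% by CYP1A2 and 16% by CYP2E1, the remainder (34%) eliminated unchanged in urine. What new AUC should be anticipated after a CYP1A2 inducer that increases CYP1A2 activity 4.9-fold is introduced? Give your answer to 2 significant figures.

1.5 × 10² ng·h/mL

The CYP1A2 pathway (50% of clearance) rises to 4.9× activity: 0.5 × 4.9 = 2.45.
CYP2E1 (16%) and the residual 34% are unaffected.
Relative clearance = 2.45 + 0.16 + 0.34 = 2.95.
New AUC = baseline ÷ relative clearance = 429 / 2.95 = 1.5 × 10² ng·h/mL.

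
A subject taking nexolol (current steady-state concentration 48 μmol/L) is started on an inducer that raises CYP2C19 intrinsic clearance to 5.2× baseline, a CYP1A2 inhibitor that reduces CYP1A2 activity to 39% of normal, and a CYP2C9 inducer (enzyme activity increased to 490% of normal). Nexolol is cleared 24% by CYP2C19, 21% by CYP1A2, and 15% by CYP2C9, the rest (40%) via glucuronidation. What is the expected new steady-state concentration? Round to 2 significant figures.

19 μmol/L

CYP2C19: 0.24 × 5.2 = 1.248
CYP1A2: 0.21 × 0.39 = 0.0819
CYP2C9: 0.15 × 4.9 = 0.735
Other: 0.4 (unchanged)
New clearance relative to baseline: 1.248 + 0.0819 + 0.735 + 0.4 = 2.4649.
New steady-state concentration = 48 / 2.4649 = 19 μmol/L (concentration scales inversely with clearance).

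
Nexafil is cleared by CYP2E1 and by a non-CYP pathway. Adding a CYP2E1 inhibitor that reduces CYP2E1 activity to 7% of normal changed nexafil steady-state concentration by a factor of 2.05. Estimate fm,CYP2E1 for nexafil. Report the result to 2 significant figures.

CL'/CL = 1 / 2.05 = 0.4878
0.07·fm + (1 − fm) = 0.4878
fm = (0.4878 − 1) / (0.07 − 1) = 0.55

0.55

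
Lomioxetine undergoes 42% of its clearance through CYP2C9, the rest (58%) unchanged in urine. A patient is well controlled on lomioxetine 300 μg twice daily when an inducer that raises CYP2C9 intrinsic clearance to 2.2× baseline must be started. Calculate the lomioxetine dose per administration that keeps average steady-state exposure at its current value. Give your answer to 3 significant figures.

CYP2C9: 0.42 × 2.2 = 0.924
Other: 0.58 (unchanged)
New clearance relative to baseline: 0.924 + 0.58 = 1.504.
Exposure is unchanged when dose changes in proportion to clearance. New dose = 300 μg × 1.504 = 451 μg.

451 μg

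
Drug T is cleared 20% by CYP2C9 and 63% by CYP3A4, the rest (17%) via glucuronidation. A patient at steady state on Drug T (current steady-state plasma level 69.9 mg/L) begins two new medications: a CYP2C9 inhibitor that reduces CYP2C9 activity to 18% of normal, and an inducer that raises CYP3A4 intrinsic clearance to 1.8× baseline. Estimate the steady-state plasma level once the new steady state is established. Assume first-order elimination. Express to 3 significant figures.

The CYP2C9 pathway (20% of clearance) falls to 0.18× activity: 0.2 × 0.18 = 0.036.
The CYP3A4 pathway (63% of clearance) rises to 1.8× activity: 0.63 × 1.8 = 1.134.
Non-CYP routes (17%) are unchanged.
CL_new/CL_old = 0.036 + 1.134 + 0.17 = 1.34.
Dividing the baseline by the relative clearance: 69.9 / 1.34 = 52.2 mg/L.

52.2 mg/L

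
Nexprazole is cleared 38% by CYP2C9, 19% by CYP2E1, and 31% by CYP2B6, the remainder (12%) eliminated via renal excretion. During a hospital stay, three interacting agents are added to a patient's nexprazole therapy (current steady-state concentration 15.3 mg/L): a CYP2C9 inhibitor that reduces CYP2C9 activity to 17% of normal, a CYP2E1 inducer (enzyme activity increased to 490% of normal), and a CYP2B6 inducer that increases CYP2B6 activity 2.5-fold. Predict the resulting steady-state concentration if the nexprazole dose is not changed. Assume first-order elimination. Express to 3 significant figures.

8.09 mg/L

The CYP2C9 pathway (38% of clearance) is reduced to 0.17× activity: 0.38 × 0.17 = 0.0646.
The CYP2E1 pathway (19% of clearance) increases to 4.9× activity: 0.19 × 4.9 = 0.931.
The CYP2B6 pathway (31% of clearance) rises to 2.5× activity: 0.31 × 2.5 = 0.775.
Non-CYP routes (12%) are unchanged.
CL_new/CL_old = 0.0646 + 0.931 + 0.775 + 0.12 = 1.8906.
Dividing the baseline by the relative clearance: 15.3 / 1.8906 = 8.09 mg/L.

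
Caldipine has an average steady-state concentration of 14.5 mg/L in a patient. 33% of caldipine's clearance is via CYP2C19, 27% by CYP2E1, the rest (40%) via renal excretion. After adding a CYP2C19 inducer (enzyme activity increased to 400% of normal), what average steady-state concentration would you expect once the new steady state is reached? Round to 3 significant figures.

The CYP2C19 pathway (33% of clearance) increases to 4× activity: 0.33 × 4 = 1.32.
CYP2E1 (27%) and the residual 40% are unaffected.
CL_new/CL_old = 1.32 + 0.27 + 0.4 = 1.99.
With dosing unchanged, average steady-state concentration scales as 1/CL: 14.5 / 1.99 = 7.29 mg/L.

7.29 mg/L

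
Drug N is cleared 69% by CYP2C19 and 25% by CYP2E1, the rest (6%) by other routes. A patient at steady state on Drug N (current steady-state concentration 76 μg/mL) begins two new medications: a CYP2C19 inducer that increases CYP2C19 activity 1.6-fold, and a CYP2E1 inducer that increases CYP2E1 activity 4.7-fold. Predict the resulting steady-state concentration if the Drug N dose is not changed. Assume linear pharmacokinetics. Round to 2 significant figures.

The CYP2C19 pathway (69% of clearance) increases to 1.6× activity: 0.69 × 1.6 = 1.104.
The CYP2E1 pathway (25% of clearance) increases to 4.7× activity: 0.25 × 4.7 = 1.175.
Non-CYP routes (6%) are unchanged.
New clearance relative to baseline: 1.104 + 1.175 + 0.06 = 2.339.
Steady-state concentration ∝ 1/CL: new value = 76 / 2.339 = 32 μg/mL.

32 μg/mL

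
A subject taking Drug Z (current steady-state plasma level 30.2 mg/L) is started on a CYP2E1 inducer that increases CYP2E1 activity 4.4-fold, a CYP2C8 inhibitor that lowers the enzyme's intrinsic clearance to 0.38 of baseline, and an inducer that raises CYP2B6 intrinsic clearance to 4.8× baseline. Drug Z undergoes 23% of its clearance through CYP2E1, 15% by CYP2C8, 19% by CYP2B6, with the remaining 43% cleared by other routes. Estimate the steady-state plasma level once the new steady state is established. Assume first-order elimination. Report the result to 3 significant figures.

CYP2E1: 0.23 × 4.4 = 1.012
CYP2C8: 0.15 × 0.38 = 0.057
CYP2B6: 0.19 × 4.8 = 0.912
Other: 0.43 (unchanged)
New clearance relative to baseline: 1.012 + 0.057 + 0.912 + 0.43 = 2.411.
Dividing the baseline by the relative clearance: 30.2 / 2.411 = 12.5 mg/L.

12.5 mg/L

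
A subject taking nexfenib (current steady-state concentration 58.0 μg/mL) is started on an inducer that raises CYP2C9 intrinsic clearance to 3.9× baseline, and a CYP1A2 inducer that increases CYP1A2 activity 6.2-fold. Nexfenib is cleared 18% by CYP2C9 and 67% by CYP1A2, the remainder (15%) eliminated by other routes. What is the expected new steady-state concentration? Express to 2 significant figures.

12 μg/mL

The CYP2C9 pathway (18% of clearance) is boosted to 3.9× activity: 0.18 × 3.9 = 0.702.
The CYP1A2 pathway (67% of clearance) increases to 6.2× activity: 0.67 × 6.2 = 4.154.
The remaining 15% of clearance is unaffected.
CL_new/CL_old = 0.702 + 4.154 + 0.15 = 5.006.
Steady-state concentration ∝ 1/CL: new value = 58.0 / 5.006 = 12 μg/mL.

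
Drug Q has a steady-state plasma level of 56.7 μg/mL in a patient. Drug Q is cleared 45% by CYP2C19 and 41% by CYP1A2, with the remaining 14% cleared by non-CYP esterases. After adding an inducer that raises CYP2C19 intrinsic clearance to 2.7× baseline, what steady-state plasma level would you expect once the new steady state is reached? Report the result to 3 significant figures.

32.1 μg/mL

The CYP2C19 pathway (45% of clearance) increases to 2.7× activity: 0.45 × 2.7 = 1.215.
CYP1A2 (41%) and the residual 14% are unaffected.
CL_new/CL_old = 1.215 + 0.41 + 0.14 = 1.765.
New steady-state plasma level = baseline ÷ relative clearance = 56.7 / 1.765 = 32.1 μg/mL.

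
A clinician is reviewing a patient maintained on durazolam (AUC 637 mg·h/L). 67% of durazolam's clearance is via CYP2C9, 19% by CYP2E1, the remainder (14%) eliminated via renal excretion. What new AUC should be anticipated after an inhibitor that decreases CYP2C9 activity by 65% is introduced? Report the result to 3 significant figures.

1.13 × 10³ mg·h/L

The CYP2C9 pathway (67% of clearance) is reduced to 0.35× activity: 0.67 × 0.35 = 0.2345.
CYP2E1 (19%) and the residual 14% are unaffected.
Relative clearance = 0.2345 + 0.19 + 0.14 = 0.5645.
AUC ∝ 1/CL, so new value = 637 / 0.5645 = 1.13 × 10³ mg·h/L.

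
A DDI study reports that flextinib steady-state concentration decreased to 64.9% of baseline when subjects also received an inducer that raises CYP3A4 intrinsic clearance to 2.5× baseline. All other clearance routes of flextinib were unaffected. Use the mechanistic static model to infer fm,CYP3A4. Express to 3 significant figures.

CL'/CL = 1 / 0.649 = 1.541
2.5·fm + (1 − fm) = 1.541
fm = (1.541 − 1) / (2.5 − 1) = 0.361

0.361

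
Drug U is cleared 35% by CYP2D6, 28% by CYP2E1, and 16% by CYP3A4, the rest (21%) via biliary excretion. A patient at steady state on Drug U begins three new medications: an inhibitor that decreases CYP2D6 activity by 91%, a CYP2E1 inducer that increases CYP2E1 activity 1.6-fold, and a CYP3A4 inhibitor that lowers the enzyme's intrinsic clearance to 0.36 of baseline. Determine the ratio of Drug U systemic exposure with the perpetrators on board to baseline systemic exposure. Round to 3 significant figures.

The CYP2D6 pathway (35% of clearance) drops to 0.09× activity: 0.35 × 0.09 = 0.0315.
The CYP2E1 pathway (28% of clearance) rises to 1.6× activity: 0.28 × 1.6 = 0.448.
The CYP3A4 pathway (16% of clearance) falls to 0.36× activity: 0.16 × 0.36 = 0.0576.
The remaining 21% of clearance is unaffected.
New clearance relative to baseline: 0.0315 + 0.448 + 0.0576 + 0.21 = 0.7471.
Net systemic exposure ratio = 1 / 0.7471 = 1.34.

1.34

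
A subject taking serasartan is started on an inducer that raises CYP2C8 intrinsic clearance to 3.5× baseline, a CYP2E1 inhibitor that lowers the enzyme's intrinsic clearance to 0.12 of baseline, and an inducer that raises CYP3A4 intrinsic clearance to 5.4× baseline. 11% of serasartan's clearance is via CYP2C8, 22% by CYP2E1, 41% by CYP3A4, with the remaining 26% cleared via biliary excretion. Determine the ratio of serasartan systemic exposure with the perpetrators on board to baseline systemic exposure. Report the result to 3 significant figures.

0.347

CYP2C8: 0.11 × 3.5 = 0.385
CYP2E1: 0.22 × 0.12 = 0.0264
CYP3A4: 0.41 × 5.4 = 2.214
Other: 0.26 (unchanged)
New clearance relative to baseline: 0.385 + 0.0264 + 2.214 + 0.26 = 2.8854.
Systemic exposure ∝ 1/CL: fold-change = 1 / 2.8854 = 0.347.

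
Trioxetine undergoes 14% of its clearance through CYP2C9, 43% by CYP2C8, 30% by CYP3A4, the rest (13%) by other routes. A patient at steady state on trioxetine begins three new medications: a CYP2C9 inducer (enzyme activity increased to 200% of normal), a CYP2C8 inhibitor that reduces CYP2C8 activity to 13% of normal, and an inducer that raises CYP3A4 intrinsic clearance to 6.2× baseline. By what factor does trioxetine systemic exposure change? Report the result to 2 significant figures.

0.43

The CYP2C9 pathway (14% of clearance) rises to 2× activity: 0.14 × 2 = 0.28.
The CYP2C8 pathway (43% of clearance) is reduced to 0.13× activity: 0.43 × 0.13 = 0.0559.
The CYP3A4 pathway (30% of clearance) increases to 6.2× activity: 0.3 × 6.2 = 1.86.
The remaining 13% of clearance is unaffected.
Relative clearance = 0.28 + 0.0559 + 1.86 + 0.13 = 2.3259.
Net systemic exposure ratio = 1 / 2.3259 = 0.43.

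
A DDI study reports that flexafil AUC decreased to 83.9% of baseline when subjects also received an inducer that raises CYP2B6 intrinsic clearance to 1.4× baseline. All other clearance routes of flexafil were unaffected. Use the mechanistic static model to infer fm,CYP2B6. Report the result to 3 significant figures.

0.480

CL'/CL = 1 / 0.839 = 1.192
1.4·fm + (1 − fm) = 1.192
fm = (1.192 − 1) / (1.4 − 1) = 0.480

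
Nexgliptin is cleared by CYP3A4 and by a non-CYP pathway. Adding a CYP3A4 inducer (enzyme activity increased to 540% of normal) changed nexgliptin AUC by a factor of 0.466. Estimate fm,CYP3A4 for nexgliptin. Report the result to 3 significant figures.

Call the CYP3A4 fraction fm. After the interaction, CL_new/CL_old = fm × 5.4 + (1 − fm).
AUC ratio = 1 / (new CL fraction), so new CL fraction = 1 / 0.466 = 2.146.
fm × 5.4 + 1 − fm = 2.146  ⇒  fm × (5.4 − 1) = 1.146  ⇒  fm = 0.260.

0.260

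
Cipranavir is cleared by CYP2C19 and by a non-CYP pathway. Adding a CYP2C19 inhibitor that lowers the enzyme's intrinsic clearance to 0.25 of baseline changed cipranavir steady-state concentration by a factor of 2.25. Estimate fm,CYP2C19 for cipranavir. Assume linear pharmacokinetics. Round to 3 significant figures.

CL'/CL = 1 / 2.25 = 0.4444
0.25·fm + (1 − fm) = 0.4444
fm = (0.4444 − 1) / (0.25 − 1) = 0.741

0.741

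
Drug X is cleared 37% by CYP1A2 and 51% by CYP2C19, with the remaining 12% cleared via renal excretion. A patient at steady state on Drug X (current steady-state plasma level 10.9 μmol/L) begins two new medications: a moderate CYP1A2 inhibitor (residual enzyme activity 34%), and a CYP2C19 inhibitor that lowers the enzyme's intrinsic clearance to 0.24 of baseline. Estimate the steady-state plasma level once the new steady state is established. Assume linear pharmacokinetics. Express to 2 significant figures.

30 μmol/L

CYP1A2: 0.37 × 0.34 = 0.1258
CYP2C19: 0.51 × 0.24 = 0.1224
Other: 0.12 (unchanged)
New clearance relative to baseline: 0.1258 + 0.1224 + 0.12 = 0.3682.
Dividing the baseline by the relative clearance: 10.9 / 0.3682 = 30 μmol/L.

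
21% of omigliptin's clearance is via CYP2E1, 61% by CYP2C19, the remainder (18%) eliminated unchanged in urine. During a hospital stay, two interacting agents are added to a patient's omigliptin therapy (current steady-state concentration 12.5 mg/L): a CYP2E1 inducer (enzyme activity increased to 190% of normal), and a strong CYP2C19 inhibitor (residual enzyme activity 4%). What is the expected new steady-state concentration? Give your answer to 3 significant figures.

20.7 mg/L

The CYP2E1 pathway (21% of clearance) increases to 1.9× activity: 0.21 × 1.9 = 0.399.
The CYP2C19 pathway (61% of clearance) is reduced to 0.04× activity: 0.61 × 0.04 = 0.0244.
Non-CYP routes (18%) are unchanged.
New clearance relative to baseline: 0.399 + 0.0244 + 0.18 = 0.6034.
New steady-state concentration = 12.5 / 0.6034 = 20.7 mg/L (concentration scales inversely with clearance).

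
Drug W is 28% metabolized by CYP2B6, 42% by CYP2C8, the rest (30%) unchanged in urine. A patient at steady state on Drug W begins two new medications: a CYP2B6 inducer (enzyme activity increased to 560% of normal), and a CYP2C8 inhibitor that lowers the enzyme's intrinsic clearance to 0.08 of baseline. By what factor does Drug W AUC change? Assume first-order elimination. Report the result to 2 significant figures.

The CYP2B6 pathway (28% of clearance) rises to 5.6× activity: 0.28 × 5.6 = 1.568.
The CYP2C8 pathway (42% of clearance) falls to 0.08× activity: 0.42 × 0.08 = 0.0336.
The remaining 30% of clearance is unaffected.
Relative clearance = 1.568 + 0.0336 + 0.3 = 1.9016.
Because AUC varies inversely with clearance, the combined effect is 1 / 1.9016 = 0.53.

0.53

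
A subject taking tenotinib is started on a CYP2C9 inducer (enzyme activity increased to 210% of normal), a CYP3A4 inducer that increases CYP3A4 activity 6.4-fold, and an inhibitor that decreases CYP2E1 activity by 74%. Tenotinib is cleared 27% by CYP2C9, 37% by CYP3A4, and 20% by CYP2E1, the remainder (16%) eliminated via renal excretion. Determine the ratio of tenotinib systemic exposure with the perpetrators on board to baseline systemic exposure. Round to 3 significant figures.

0.318

CYP2C9: 0.27 × 2.1 = 0.567
CYP3A4: 0.37 × 6.4 = 2.368
CYP2E1: 0.2 × 0.26 = 0.052
Other: 0.16 (unchanged)
Relative clearance = 0.567 + 2.368 + 0.052 + 0.16 = 3.147.
Net systemic exposure ratio = 1 / 3.147 = 0.318.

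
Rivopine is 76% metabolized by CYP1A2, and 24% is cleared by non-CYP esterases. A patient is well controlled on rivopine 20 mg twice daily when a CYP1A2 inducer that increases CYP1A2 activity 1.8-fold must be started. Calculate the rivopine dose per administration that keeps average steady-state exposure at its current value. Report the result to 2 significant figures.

The CYP1A2 pathway (76% of clearance) is boosted to 1.8× activity: 0.76 × 1.8 = 1.368.
The remaining 24% of clearance is unaffected.
New clearance relative to baseline: 1.368 + 0.24 = 1.608.
To maintain the same steady-state level, dose must scale with clearance: new dose = 20 × 1.608 = 32 mg.

32 mg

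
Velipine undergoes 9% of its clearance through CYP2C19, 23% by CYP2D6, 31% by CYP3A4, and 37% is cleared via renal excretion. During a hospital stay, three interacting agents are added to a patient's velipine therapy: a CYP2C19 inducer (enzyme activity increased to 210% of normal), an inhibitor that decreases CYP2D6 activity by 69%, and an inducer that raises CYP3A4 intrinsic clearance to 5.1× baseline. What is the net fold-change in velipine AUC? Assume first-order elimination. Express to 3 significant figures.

0.452

The CYP2C19 pathway (9% of clearance) is boosted to 2.1× activity: 0.09 × 2.1 = 0.189.
The CYP2D6 pathway (23% of clearance) falls to 0.31× activity: 0.23 × 0.31 = 0.0713.
The CYP3A4 pathway (31% of clearance) rises to 5.1× activity: 0.31 × 5.1 = 1.581.
Non-CYP routes (37%) are unchanged.
CL_new/CL_old = 0.189 + 0.0713 + 1.581 + 0.37 = 2.2113.
AUC ∝ 1/CL: fold-change = 1 / 2.2113 = 0.452.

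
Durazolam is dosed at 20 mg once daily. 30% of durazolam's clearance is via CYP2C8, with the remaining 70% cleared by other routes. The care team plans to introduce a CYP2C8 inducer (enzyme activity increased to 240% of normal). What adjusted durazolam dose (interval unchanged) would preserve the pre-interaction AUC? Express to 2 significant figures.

28 mg

The CYP2C8 pathway (30% of clearance) rises to 2.4× activity: 0.3 × 2.4 = 0.72.
The remaining 70% of clearance is unaffected.
Relative clearance = 0.72 + 0.7 = 1.42.
Exposure is unchanged when dose changes in proportion to clearance. New dose = 20 mg × 1.42 = 28 mg.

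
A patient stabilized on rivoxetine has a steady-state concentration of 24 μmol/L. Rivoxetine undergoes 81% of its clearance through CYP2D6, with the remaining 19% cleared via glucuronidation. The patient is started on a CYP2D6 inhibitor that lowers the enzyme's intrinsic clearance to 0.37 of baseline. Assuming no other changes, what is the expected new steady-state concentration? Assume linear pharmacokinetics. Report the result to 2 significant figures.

CYP2D6: 0.81 × 0.37 = 0.2997
Other: 0.19 (unchanged)
New clearance relative to baseline: 0.2997 + 0.19 = 0.4897.
New steady-state concentration = baseline ÷ relative clearance = 24 / 0.4897 = 49 μmol/L.

49 μmol/L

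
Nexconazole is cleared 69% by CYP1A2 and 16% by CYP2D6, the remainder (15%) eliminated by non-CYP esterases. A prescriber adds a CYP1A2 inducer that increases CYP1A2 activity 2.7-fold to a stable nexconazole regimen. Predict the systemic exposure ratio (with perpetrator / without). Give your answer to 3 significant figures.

0.460

The CYP1A2 pathway (69% of clearance) increases to 2.7× activity: 0.69 × 2.7 = 1.863.
CYP2D6 (16%) and the residual 15% are unaffected.
New clearance relative to baseline: 1.863 + 0.16 + 0.15 = 2.173.
Systemic exposure ratio = CL_old/CL_new = 1 / 2.173 = 0.460.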